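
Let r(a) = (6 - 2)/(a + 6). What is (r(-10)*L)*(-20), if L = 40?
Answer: 800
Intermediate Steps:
r(a) = 4/(6 + a)
(r(-10)*L)*(-20) = ((4/(6 - 10))*40)*(-20) = ((4/(-4))*40)*(-20) = ((4*(-1/4))*40)*(-20) = -1*40*(-20) = -40*(-20) = 800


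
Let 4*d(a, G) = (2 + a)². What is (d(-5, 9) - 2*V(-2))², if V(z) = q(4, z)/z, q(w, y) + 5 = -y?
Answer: 9/16 ≈ 0.56250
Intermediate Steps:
q(w, y) = -5 - y
d(a, G) = (2 + a)²/4
V(z) = (-5 - z)/z
(d(-5, 9) - 2*V(-2))² = ((2 - 5)²/4 - 2*(-5 - 1*(-2))/(-2))² = ((¼)*(-3)² - (-1)*(-5 + 2))² = ((¼)*9 - (-1)*(-3))² = (9/4 - 2*3/2)² = (9/4 - 3)² = (-¾)² = 9/16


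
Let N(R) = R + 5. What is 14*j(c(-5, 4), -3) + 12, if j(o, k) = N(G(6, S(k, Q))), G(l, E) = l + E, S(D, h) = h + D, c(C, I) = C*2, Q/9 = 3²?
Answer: 1258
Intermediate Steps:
Q = 81 (Q = 9*3² = 9*9 = 81)
c(C, I) = 2*C
S(D, h) = D + h
G(l, E) = E + l
N(R) = 5 + R
j(o, k) = 92 + k (j(o, k) = 5 + ((k + 81) + 6) = 5 + ((81 + k) + 6) = 5 + (87 + k) = 92 + k)
14*j(c(-5, 4), -3) + 12 = 14*(92 - 3) + 12 = 14*89 + 12 = 1246 + 12 = 1258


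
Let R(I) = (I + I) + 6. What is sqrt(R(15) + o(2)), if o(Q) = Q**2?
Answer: 2*sqrt(10) ≈ 6.3246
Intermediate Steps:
R(I) = 6 + 2*I (R(I) = 2*I + 6 = 6 + 2*I)
sqrt(R(15) + o(2)) = sqrt((6 + 2*15) + 2**2) = sqrt((6 + 30) + 4) = sqrt(36 + 4) = sqrt(40) = 2*sqrt(10)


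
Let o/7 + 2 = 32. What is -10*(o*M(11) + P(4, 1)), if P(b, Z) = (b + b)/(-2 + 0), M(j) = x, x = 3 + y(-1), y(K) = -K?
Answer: -8360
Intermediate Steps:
o = 210 (o = -14 + 7*32 = -14 + 224 = 210)
x = 4 (x = 3 - 1*(-1) = 3 + 1 = 4)
M(j) = 4
P(b, Z) = -b (P(b, Z) = (2*b)/(-2) = (2*b)*(-½) = -b)
-10*(o*M(11) + P(4, 1)) = -10*(210*4 - 1*4) = -10*(840 - 4) = -10*836 = -8360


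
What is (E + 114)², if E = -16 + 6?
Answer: 10816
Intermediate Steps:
E = -10
(E + 114)² = (-10 + 114)² = 104² = 10816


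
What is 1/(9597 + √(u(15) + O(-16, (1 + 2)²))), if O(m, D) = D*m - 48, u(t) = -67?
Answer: 1371/13157524 - I*√259/92102668 ≈ 0.0001042 - 1.7473e-7*I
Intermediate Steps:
O(m, D) = -48 + D*m
1/(9597 + √(u(15) + O(-16, (1 + 2)²))) = 1/(9597 + √(-67 + (-48 + (1 + 2)²*(-16)))) = 1/(9597 + √(-67 + (-48 + 3²*(-16)))) = 1/(9597 + √(-67 + (-48 + 9*(-16)))) = 1/(9597 + √(-67 + (-48 - 144))) = 1/(9597 + √(-67 - 192)) = 1/(9597 + √(-259)) = 1/(9597 + I*√259)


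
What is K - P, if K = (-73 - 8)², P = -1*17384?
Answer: 23945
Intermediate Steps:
P = -17384
K = 6561 (K = (-81)² = 6561)
K - P = 6561 - 1*(-17384) = 6561 + 17384 = 23945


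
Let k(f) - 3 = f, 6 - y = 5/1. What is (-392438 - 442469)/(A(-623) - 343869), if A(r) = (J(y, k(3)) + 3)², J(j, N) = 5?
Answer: 834907/343805 ≈ 2.4284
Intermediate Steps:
y = 1 (y = 6 - 5/1 = 6 - 5 = 1)
k(f) = 3 + f
A(r) = 64 (A(r) = (5 + 3)² = 8² = 64)
(-392438 - 442469)/(A(-623) - 343869) = (-392438 - 442469)/(64 - 343869) = -834907/(-343805) = -834907*(-1/343805) = 834907/343805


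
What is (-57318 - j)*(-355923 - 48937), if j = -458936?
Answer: -162599063480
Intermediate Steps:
(-57318 - j)*(-355923 - 48937) = (-57318 - 1*(-458936))*(-355923 - 48937) = (-57318 + 458936)*(-404860) = 401618*(-404860) = -162599063480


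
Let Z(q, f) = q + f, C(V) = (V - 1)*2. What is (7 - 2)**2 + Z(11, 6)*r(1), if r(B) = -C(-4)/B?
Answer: 195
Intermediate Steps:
C(V) = -2 + 2*V (C(V) = (-1 + V)*2 = -2 + 2*V)
r(B) = 10/B (r(B) = -(-2 + 2*(-4))/B = -(-2 - 8)/B = -(-10)/B = 10/B)
Z(q, f) = f + q
(7 - 2)**2 + Z(11, 6)*r(1) = (7 - 2)**2 + (6 + 11)*(10/1) = 5**2 + 17*(10*1) = 25 + 17*10 = 25 + 170 = 195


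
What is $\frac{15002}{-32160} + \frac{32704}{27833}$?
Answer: $\frac{317104987}{447554640} \approx 0.70853$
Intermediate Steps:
$\frac{15002}{-32160} + \frac{32704}{27833} = 15002 \left(- \frac{1}{32160}\right) + 32704 \cdot \frac{1}{27833} = - \frac{7501}{16080} + \frac{32704}{27833} = \frac{317104987}{447554640}$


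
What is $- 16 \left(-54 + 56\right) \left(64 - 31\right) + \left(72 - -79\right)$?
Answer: $-905$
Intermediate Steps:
$- 16 \left(-54 + 56\right) \left(64 - 31\right) + \left(72 - -79\right) = - 16 \cdot 2 \cdot 33 + \left(72 + 79\right) = \left(-16\right) 66 + 151 = -1056 + 151 = -905$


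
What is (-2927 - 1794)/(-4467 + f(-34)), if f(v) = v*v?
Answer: 4721/3311 ≈ 1.4259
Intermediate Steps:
f(v) = v**2
(-2927 - 1794)/(-4467 + f(-34)) = (-2927 - 1794)/(-4467 + (-34)**2) = -4721/(-4467 + 1156) = -4721/(-3311) = -4721*(-1/3311) = 4721/3311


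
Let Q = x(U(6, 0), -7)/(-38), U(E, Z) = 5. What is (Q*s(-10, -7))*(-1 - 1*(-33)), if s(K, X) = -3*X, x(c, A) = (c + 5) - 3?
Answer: -2352/19 ≈ -123.79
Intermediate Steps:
x(c, A) = 2 + c (x(c, A) = (5 + c) - 3 = 2 + c)
Q = -7/38 (Q = (2 + 5)/(-38) = 7*(-1/38) = -7/38 ≈ -0.18421)
(Q*s(-10, -7))*(-1 - 1*(-33)) = (-(-21)*(-7)/38)*(-1 - 1*(-33)) = (-7/38*21)*(-1 + 33) = -147/38*32 = -2352/19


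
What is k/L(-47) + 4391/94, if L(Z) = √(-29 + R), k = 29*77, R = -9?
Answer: 4391/94 - 2233*I*√38/38 ≈ 46.713 - 362.24*I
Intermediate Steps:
k = 2233
L(Z) = I*√38 (L(Z) = √(-29 - 9) = √(-38) = I*√38)
k/L(-47) + 4391/94 = 2233/((I*√38)) + 4391/94 = 2233*(-I*√38/38) + 4391*(1/94) = -2233*I*√38/38 + 4391/94 = 4391/94 - 2233*I*√38/38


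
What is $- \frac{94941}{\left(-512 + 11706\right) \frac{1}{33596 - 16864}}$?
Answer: $- \frac{794276406}{5597} \approx -1.4191 \cdot 10^{5}$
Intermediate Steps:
$- \frac{94941}{\left(-512 + 11706\right) \frac{1}{33596 - 16864}} = - \frac{94941}{11194 \cdot \frac{1}{16732}} = - \frac{94941}{\frac{5597}{8366}} = \left(-94941\right) \frac{8366}{5597} = - \frac{794276406}{5597}$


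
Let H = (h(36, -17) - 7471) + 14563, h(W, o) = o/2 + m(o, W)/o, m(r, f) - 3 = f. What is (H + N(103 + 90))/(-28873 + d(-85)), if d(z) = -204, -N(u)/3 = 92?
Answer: -231377/988618 ≈ -0.23404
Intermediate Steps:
N(u) = -276 (N(u) = -3*92 = -276)
m(r, f) = 3 + f
h(W, o) = o/2 + (3 + W)/o
H = 240761/34 (H = ((3 + 36 + (1/2)*(-17)**2)/(-17) - 7471) + 14563 = (-(3 + 36 + (1/2)*289)/17 - 7471) + 14563 = (-(3 + 36 + 289/2)/17 - 7471) + 14563 = (-1/17*367/2 - 7471) + 14563 = (-367/34 - 7471) + 14563 = -254381/34 + 14563 = 240761/34 ≈ 7081.2)
(H + N(103 + 90))/(-28873 + d(-85)) = (240761/34 - 276)/(-28873 - 204) = (231377/34)/(-29077) = (231377/34)*(-1/29077) = -231377/988618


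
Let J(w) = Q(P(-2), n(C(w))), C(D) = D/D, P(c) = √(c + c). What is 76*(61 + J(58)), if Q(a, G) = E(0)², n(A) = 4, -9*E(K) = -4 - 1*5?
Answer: 4712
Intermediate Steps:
P(c) = √2*√c (P(c) = √(2*c) = √2*√c)
E(K) = 1 (E(K) = -(-4 - 1*5)/9 = -(-4 - 5)/9 = -⅑*(-9) = 1)
C(D) = 1
Q(a, G) = 1 (Q(a, G) = 1² = 1)
J(w) = 1
76*(61 + J(58)) = 76*(61 + 1) = 76*62 = 4712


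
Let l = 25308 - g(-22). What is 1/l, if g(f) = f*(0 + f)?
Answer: 1/24824 ≈ 4.0284e-5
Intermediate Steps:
g(f) = f² (g(f) = f*f = f²)
l = 24824 (l = 25308 - 1*(-22)² = 25308 - 1*484 = 25308 - 484 = 24824)
1/l = 1/24824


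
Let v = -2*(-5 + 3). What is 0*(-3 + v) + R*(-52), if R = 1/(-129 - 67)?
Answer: 13/49 ≈ 0.26531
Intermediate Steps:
v = 4 (v = -2*(-2) = 4)
R = -1/196 (R = 1/(-196) = -1/196 ≈ -0.0051020)
0*(-3 + v) + R*(-52) = 0*(-3 + 4) - 1/196*(-52) = 0*1 + 13/49 = 0 + 13/49 = 13/49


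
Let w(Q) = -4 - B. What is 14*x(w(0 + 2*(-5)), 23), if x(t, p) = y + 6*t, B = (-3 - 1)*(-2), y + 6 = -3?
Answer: -1134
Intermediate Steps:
y = -9 (y = -6 - 3 = -9)
B = 8 (B = -4*(-2) = 8)
w(Q) = -12 (w(Q) = -4 - 1*8 = -4 - 8 = -12)
x(t, p) = -9 + 6*t
14*x(w(0 + 2*(-5)), 23) = 14*(-9 + 6*(-12)) = 14*(-9 - 72) = 14*(-81) = -1134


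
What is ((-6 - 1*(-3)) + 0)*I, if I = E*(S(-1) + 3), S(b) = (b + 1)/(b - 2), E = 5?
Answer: -45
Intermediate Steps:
S(b) = (1 + b)/(-2 + b)
I = 15 (I = 5*((1 - 1)/(-2 - 1) + 3) = 5*(0/(-3) + 3) = 5*(-⅓*0 + 3) = 5*(0 + 3) = 5*3 = 15)
((-6 - 1*(-3)) + 0)*I = ((-6 - 1*(-3)) + 0)*15 = ((-6 + 3) + 0)*15 = (-3 + 0)*15 = -3*15 = -45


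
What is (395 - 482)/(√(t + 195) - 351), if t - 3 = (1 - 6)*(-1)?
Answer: 30537/122998 + 87*√203/122998 ≈ 0.25835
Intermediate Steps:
t = 8 (t = 3 + (1 - 6)*(-1) = 3 - 5*(-1) = 3 + 5 = 8)
(395 - 482)/(√(t + 195) - 351) = (395 - 482)/(√(8 + 195) - 351) = -87/(√203 - 351) = -87/(-351 + √203)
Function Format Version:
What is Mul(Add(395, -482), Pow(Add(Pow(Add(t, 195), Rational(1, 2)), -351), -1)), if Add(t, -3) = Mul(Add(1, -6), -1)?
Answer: Add(Rational(30537, 122998), Mul(Rational(87, 122998), Pow(203, Rational(1, 2)))) ≈ 0.25835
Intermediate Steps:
t = 8 (t = Add(3, Mul(Add(1, -6), -1)) = Add(3, Mul(-5, -1)) = Add(3, 5) = 8)
Mul(Add(395, -482), Pow(Add(Pow(Add(t, 195), Rational(1, 2)), -351), -1)) = Mul(Add(395, -482), Pow(Add(Pow(Add(8, 195), Rational(1, 2)), -351), -1)) = Mul(-87, Pow(Add(Pow(203, Rational(1, 2)), -351), -1)) = Mul(-87, Pow(Add(-351, Pow(203, Rational(1, 2))), -1))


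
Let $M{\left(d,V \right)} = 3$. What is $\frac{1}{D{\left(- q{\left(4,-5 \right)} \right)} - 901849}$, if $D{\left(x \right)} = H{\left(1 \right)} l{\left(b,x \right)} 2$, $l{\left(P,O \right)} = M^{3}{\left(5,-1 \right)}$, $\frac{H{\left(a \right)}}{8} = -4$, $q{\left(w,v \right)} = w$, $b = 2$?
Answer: $- \frac{1}{903577} \approx -1.1067 \cdot 10^{-6}$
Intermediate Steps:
$H{\left(a \right)} = -32$ ($H{\left(a \right)} = 8 \left(-4\right) = -32$)
$l{\left(P,O \right)} = 27$ ($l{\left(P,O \right)} = 3^{3} = 27$)
$D{\left(x \right)} = -1728$ ($D{\left(x \right)} = \left(-32\right) 27 \cdot 2 = \left(-864\right) 2 = -1728$)
$\frac{1}{D{\left(- q{\left(4,-5 \right)} \right)} - 901849} = \frac{1}{-1728 - 901849} = \frac{1}{-903577} = - \frac{1}{903577}$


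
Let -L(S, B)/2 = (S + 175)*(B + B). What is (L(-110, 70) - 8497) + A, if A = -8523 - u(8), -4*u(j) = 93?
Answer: -140787/4 ≈ -35197.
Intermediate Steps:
L(S, B) = -4*B*(175 + S) (L(S, B) = -2*(S + 175)*(B + B) = -2*(175 + S)*2*B = -4*B*(175 + S))
u(j) = -93/4 (u(j) = -¼*93 = -93/4)
A = -33999/4 (A = -8523 - 1*(-93/4) = -8523 + 93/4 = -33999/4 ≈ -8499.8)
(L(-110, 70) - 8497) + A = (-4*70*(175 - 110) - 8497) - 33999/4 = (-4*70*65 - 8497) - 33999/4 = (-18200 - 8497) - 33999/4 = -26697 - 33999/4 = -140787/4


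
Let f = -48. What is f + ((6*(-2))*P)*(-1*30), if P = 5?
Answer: 1752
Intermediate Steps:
f + ((6*(-2))*P)*(-1*30) = -48 + ((6*(-2))*5)*(-1*30) = -48 - 12*5*(-30) = -48 - 60*(-30) = -48 + 1800 = 1752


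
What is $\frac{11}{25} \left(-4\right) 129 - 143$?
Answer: $- \frac{9251}{25} \approx -370.04$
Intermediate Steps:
$\frac{11}{25} \left(-4\right) 129 - 143 = \left(- \frac{44}{25}\right) 129 - 143 = - \frac{5676}{25} - 143 = - \frac{9251}{25}$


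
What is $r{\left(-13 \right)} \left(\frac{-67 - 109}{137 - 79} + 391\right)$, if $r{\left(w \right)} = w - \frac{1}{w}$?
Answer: $- \frac{1890168}{377} \approx -5013.7$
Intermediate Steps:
$r{\left(-13 \right)} \left(\frac{-67 - 109}{137 - 79} + 391\right) = \left(-13 - \frac{1}{-13}\right) \left(\frac{-67 - 109}{137 - 79} + 391\right) = \left(-13 - - \frac{1}{13}\right) \left(- \frac{176}{58} + 391\right) = \left(-13 + \frac{1}{13}\right) \left(\left(-176\right) \frac{1}{58} + 391\right) = - \frac{168 \left(- \frac{88}{29} + 391\right)}{13} = \left(- \frac{168}{13}\right) \frac{11251}{29} = - \frac{1890168}{377}$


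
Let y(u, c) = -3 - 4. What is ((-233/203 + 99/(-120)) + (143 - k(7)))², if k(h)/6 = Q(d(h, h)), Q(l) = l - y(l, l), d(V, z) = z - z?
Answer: 646578418201/65934400 ≈ 9806.4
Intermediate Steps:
y(u, c) = -7
d(V, z) = 0
Q(l) = 7 + l (Q(l) = l - 1*(-7) = l + 7 = 7 + l)
k(h) = 42 (k(h) = 6*(7 + 0) = 6*7 = 42)
((-233/203 + 99/(-120)) + (143 - k(7)))² = ((-233/203 + 99/(-120)) + (143 - 1*42))² = ((-233*1/203 + 99*(-1/120)) + (143 - 42))² = ((-233/203 - 33/40) + 101)² = (-16019/8120 + 101)² = (804101/8120)² = 646578418201/65934400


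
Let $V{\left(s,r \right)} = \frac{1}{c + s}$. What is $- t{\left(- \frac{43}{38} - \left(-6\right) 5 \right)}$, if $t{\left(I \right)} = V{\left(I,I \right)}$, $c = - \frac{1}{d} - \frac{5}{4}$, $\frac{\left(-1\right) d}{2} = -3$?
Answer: $- \frac{228}{6259} \approx -0.036428$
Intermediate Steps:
$d = 6$ ($d = \left(-2\right) \left(-3\right) = 6$)
$c = - \frac{17}{12}$ ($c = - \frac{1}{6} - \frac{5}{4} = - \frac{17}{12} \approx -1.4167$)
$V{\left(s,r \right)} = \frac{1}{- \frac{17}{12} + s}$
$t{\left(I \right)} = \frac{12}{-17 + 12 I}$
$- t{\left(- \frac{43}{38} - \left(-6\right) 5 \right)} = - \frac{12}{-17 + 12 \left(- \frac{43}{38} - \left(-6\right) 5\right)} = - \frac{12}{-17 + 12 \left(\left(-43\right) \frac{1}{38} - -30\right)} = - \frac{12}{-17 + 12 \left(- \frac{43}{38} + 30\right)} = - \frac{12}{-17 + 12 \cdot \frac{1097}{38}} = - \frac{12}{-17 + \frac{6582}{19}} = - \frac{12}{\frac{6259}{19}} = - \frac{12 \cdot 19}{6259} = \left(-1\right) \frac{228}{6259} = - \frac{228}{6259}$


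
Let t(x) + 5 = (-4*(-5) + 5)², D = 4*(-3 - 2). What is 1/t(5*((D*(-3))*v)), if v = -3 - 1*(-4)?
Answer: 1/620 ≈ 0.0016129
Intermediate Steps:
D = -20 (D = 4*(-5) = -20)
v = 1 (v = -3 + 4 = 1)
t(x) = 620 (t(x) = -5 + (-4*(-5) + 5)² = -5 + (20 + 5)² = -5 + 25² = -5 + 625 = 620)
1/t(5*((D*(-3))*v)) = 1/620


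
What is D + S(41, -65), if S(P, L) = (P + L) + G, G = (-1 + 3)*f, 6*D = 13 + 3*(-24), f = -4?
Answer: -251/6 ≈ -41.833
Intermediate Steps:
D = -59/6 (D = (13 + 3*(-24))/6 = (13 - 72)/6 = (⅙)*(-59) = -59/6 ≈ -9.8333)
G = -8 (G = (-1 + 3)*(-4) = 2*(-4) = -8)
S(P, L) = -8 + L + P (S(P, L) = (P + L) - 8 = (L + P) - 8 = -8 + L + P)
D + S(41, -65) = -59/6 + (-8 - 65 + 41) = -59/6 - 32 = -251/6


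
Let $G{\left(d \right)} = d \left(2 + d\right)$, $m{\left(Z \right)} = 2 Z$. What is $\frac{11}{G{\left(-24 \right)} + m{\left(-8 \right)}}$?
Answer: $\frac{11}{512} \approx 0.021484$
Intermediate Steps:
$\frac{11}{G{\left(-24 \right)} + m{\left(-8 \right)}} = \frac{11}{- 24 \left(2 - 24\right) + 2 \left(-8\right)} = \frac{11}{\left(-24\right) \left(-22\right) - 16} = \frac{11}{528 - 16} = \frac{11}{512}$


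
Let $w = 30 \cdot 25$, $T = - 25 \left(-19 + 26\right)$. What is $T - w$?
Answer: $-925$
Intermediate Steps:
$T = -175$ ($T = \left(-25\right) 7 = -175$)
$w = 750$
$T - w = -175 - 750 = -925$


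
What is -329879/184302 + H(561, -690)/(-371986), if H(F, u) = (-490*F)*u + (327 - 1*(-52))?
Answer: -8770024049588/17139440943 ≈ -511.69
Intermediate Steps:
H(F, u) = 379 - 490*F*u (H(F, u) = -490*F*u + (327 + 52) = -490*F*u + 379 = 379 - 490*F*u)
-329879/184302 + H(561, -690)/(-371986) = -329879/184302 + (379 - 490*561*(-690))/(-371986) = -329879*1/184302 + (379 + 189674100)*(-1/371986) = -329879/184302 + 189674479*(-1/371986) = -329879/184302 - 189674479/371986 = -8770024049588/17139440943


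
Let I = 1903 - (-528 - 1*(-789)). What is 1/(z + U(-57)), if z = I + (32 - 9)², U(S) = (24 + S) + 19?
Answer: 1/2157 ≈ 0.00046361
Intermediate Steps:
U(S) = 43 + S
I = 1642 (I = 1903 - (-528 + 789) = 1903 - 1*261 = 1903 - 261 = 1642)
z = 2171 (z = 1642 + (32 - 9)² = 1642 + 23² = 1642 + 529 = 2171)
1/(z + U(-57)) = 1/(2171 + (43 - 57)) = 1/(2171 - 14) = 1/2157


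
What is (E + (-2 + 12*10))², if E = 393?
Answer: 261121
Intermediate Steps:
(E + (-2 + 12*10))² = (393 + (-2 + 12*10))² = (393 + (-2 + 120))² = (393 + 118)² = 511² = 261121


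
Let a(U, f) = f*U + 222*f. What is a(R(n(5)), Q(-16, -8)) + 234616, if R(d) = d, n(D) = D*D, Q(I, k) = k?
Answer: 232640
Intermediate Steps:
n(D) = D²
a(U, f) = 222*f + U*f (a(U, f) = U*f + 222*f = 222*f + U*f)
a(R(n(5)), Q(-16, -8)) + 234616 = -8*(222 + 5²) + 234616 = -8*(222 + 25) + 234616 = -8*247 + 234616 = -1976 + 234616 = 232640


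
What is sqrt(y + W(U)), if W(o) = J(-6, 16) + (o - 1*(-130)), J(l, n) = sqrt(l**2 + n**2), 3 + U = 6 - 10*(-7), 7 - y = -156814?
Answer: sqrt(157024 + 2*sqrt(73)) ≈ 396.28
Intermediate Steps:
y = 156821 (y = 7 - 1*(-156814) = 7 + 156814 = 156821)
U = 73 (U = -3 + (6 - 10*(-7)) = -3 + (6 + 70) = -3 + 76 = 73)
W(o) = 130 + o + 2*sqrt(73) (W(o) = sqrt((-6)**2 + 16**2) + (o - 1*(-130)) = sqrt(36 + 256) + (o + 130) = sqrt(292) + (130 + o) = 2*sqrt(73) + (130 + o) = 130 + o + 2*sqrt(73))
sqrt(y + W(U)) = sqrt(156821 + (130 + 73 + 2*sqrt(73))) = sqrt(156821 + (203 + 2*sqrt(73))) = sqrt(157024 + 2*sqrt(73))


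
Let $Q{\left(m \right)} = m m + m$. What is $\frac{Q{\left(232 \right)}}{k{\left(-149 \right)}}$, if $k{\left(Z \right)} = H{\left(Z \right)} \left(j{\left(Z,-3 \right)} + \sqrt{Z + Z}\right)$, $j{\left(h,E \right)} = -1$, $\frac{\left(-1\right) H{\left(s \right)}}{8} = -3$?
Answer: $- \frac{6757}{897} - \frac{6757 i \sqrt{298}}{897} \approx -7.5329 - 130.04 i$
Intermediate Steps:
$H{\left(s \right)} = 24$ ($H{\left(s \right)} = \left(-8\right) \left(-3\right) = 24$)
$k{\left(Z \right)} = -24 + 24 \sqrt{2} \sqrt{Z}$ ($k{\left(Z \right)} = 24 \left(-1 + \sqrt{Z + Z}\right) = 24 \left(-1 + \sqrt{2 Z}\right) = 24 \left(-1 + \sqrt{2} \sqrt{Z}\right) = -24 + 24 \sqrt{2} \sqrt{Z}$)
$Q{\left(m \right)} = m + m^{2}$ ($Q{\left(m \right)} = m^{2} + m = m + m^{2}$)
$\frac{Q{\left(232 \right)}}{k{\left(-149 \right)}} = \frac{232 \left(1 + 232\right)}{-24 + 24 \sqrt{2} \sqrt{-149}} = \frac{232 \cdot 233}{-24 + 24 \sqrt{2} i \sqrt{149}} = \frac{54056}{-24 + 24 i \sqrt{298}}$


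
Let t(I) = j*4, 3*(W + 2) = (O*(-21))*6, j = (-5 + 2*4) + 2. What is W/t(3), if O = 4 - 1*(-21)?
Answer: -263/5 ≈ -52.600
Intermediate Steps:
O = 25 (O = 4 + 21 = 25)
j = 5 (j = (-5 + 8) + 2 = 3 + 2 = 5)
W = -1052 (W = -2 + ((25*(-21))*6)/3 = -2 + (-525*6)/3 = -2 + (⅓)*(-3150) = -2 - 1050 = -1052)
t(I) = 20 (t(I) = 5*4 = 20)
W/t(3) = -1052/20 = -1052*1/20 = -263/5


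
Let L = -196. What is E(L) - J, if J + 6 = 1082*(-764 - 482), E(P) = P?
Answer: 1347982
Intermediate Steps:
J = -1348178 (J = -6 + 1082*(-764 - 482) = -6 + 1082*(-1246) = -6 - 1348172 = -1348178)
E(L) - J = -196 - 1*(-1348178) = -196 + 1348178 = 1347982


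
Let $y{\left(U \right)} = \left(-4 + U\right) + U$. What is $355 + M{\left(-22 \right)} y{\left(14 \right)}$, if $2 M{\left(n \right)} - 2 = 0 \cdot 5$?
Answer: $379$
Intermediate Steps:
$M{\left(n \right)} = 1$ ($M{\left(n \right)} = 1 + \frac{0 \cdot 5}{2} = 1 + \frac{1}{2} \cdot 0 = 1 + 0 = 1$)
$y{\left(U \right)} = -4 + 2 U$
$355 + M{\left(-22 \right)} y{\left(14 \right)} = 355 + 1 \left(-4 + 2 \cdot 14\right) = 355 + 1 \left(-4 + 28\right) = 355 + 1 \cdot 24 = 355 + 24 = 379$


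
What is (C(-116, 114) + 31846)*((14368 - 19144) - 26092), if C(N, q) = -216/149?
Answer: -146463659384/149 ≈ -9.8298e+8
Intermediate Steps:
C(N, q) = -216/149 (C(N, q) = -216*1/149 = -216/149)
(C(-116, 114) + 31846)*((14368 - 19144) - 26092) = (-216/149 + 31846)*((14368 - 19144) - 26092) = 4744838*(-4776 - 26092)/149 = (4744838/149)*(-30868) = -146463659384/149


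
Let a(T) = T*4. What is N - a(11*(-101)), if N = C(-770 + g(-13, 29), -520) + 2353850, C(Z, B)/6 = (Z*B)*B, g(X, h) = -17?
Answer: -1274470506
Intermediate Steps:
C(Z, B) = 6*Z*B**2 (C(Z, B) = 6*((Z*B)*B) = 6*((B*Z)*B) = 6*(Z*B**2) = 6*Z*B**2)
a(T) = 4*T
N = -1274474950 (N = 6*(-770 - 17)*(-520)**2 + 2353850 = 6*(-787)*270400 + 2353850 = -1276828800 + 2353850 = -1274474950)
N - a(11*(-101)) = -1274474950 - 4*11*(-101) = -1274474950 - 4*(-1111) = -1274474950 - 1*(-4444) = -1274474950 + 4444 = -1274470506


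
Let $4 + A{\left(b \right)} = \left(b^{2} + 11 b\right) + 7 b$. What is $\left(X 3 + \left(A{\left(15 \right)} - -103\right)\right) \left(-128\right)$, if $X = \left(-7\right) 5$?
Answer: $-62592$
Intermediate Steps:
$X = -35$
$A{\left(b \right)} = -4 + b^{2} + 18 b$ ($A{\left(b \right)} = -4 + \left(\left(b^{2} + 11 b\right) + 7 b\right) = -4 + \left(b^{2} + 18 b\right) = -4 + b^{2} + 18 b$)
$\left(X 3 + \left(A{\left(15 \right)} - -103\right)\right) \left(-128\right) = \left(\left(-35\right) 3 + \left(\left(-4 + 15^{2} + 18 \cdot 15\right) - -103\right)\right) \left(-128\right) = \left(-105 + \left(\left(-4 + 225 + 270\right) + 103\right)\right) \left(-128\right) = \left(-105 + \left(491 + 103\right)\right) \left(-128\right) = \left(-105 + 594\right) \left(-128\right) = 489 \left(-128\right) = -62592$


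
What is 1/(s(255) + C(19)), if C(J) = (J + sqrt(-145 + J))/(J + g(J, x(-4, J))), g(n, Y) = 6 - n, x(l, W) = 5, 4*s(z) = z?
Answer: 9636/645313 - 72*I*sqrt(14)/645313 ≈ 0.014932 - 0.00041747*I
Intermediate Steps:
s(z) = z/4
C(J) = J/6 + sqrt(-145 + J)/6 (C(J) = (J + sqrt(-145 + J))/(J + (6 - J)) = (J + sqrt(-145 + J))/6 = (J + sqrt(-145 + J))*(1/6) = J/6 + sqrt(-145 + J)/6)
1/(s(255) + C(19)) = 1/((1/4)*255 + ((1/6)*19 + sqrt(-145 + 19)/6)) = 1/(255/4 + (19/6 + sqrt(-126)/6)) = 1/(255/4 + (19/6 + (3*I*sqrt(14))/6)) = 1/(255/4 + (19/6 + I*sqrt(14)/2)) = 1/(803/12 + I*sqrt(14)/2)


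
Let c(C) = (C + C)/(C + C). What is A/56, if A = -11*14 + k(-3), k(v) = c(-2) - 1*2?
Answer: -155/56 ≈ -2.7679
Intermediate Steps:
c(C) = 1 (c(C) = (2*C)/((2*C)) = (2*C)*(1/(2*C)) = 1)
k(v) = -1 (k(v) = 1 - 1*2 = 1 - 2 = -1)
A = -155 (A = -11*14 - 1 = -154 - 1 = -155)
A/56 = -155/56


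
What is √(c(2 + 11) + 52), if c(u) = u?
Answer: √65 ≈ 8.0623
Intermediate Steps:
√(c(2 + 11) + 52) = √((2 + 11) + 52) = √(13 + 52) = √65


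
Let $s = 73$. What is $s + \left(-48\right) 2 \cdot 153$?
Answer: $-14615$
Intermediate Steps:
$s + \left(-48\right) 2 \cdot 153 = 73 + \left(-48\right) 2 \cdot 153 = 73 - 14688 = -14615$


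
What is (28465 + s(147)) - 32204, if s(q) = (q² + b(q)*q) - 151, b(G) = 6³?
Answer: 49471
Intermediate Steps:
b(G) = 216
s(q) = -151 + q² + 216*q (s(q) = (q² + 216*q) - 151 = -151 + q² + 216*q)
(28465 + s(147)) - 32204 = (28465 + (-151 + 147² + 216*147)) - 32204 = (28465 + (-151 + 21609 + 31752)) - 32204 = (28465 + 53210) - 32204 = 81675 - 32204 = 49471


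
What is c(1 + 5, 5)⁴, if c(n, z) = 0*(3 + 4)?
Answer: 0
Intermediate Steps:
c(n, z) = 0 (c(n, z) = 0*7 = 0)
c(1 + 5, 5)⁴ = 0⁴ = 0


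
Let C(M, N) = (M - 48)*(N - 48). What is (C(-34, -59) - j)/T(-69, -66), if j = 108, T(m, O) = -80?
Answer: -4333/40 ≈ -108.32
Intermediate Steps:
C(M, N) = (-48 + M)*(-48 + N)
(C(-34, -59) - j)/T(-69, -66) = ((2304 - 48*(-34) - 48*(-59) - 34*(-59)) - 1*108)/(-80) = ((2304 + 1632 + 2832 + 2006) - 108)*(-1/80) = (8774 - 108)*(-1/80) = 8666*(-1/80) = -4333/40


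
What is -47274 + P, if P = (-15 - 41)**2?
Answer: -44138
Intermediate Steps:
P = 3136 (P = (-56)**2 = 3136)
-47274 + P = -47274 + 3136 = -44138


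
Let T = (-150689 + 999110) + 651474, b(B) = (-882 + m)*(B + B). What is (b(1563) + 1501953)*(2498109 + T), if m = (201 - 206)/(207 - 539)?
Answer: -416495862804798/83 ≈ -5.0180e+12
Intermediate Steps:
m = 5/332 (m = -5/(-332) = -5*(-1/332) = 5/332 ≈ 0.015060)
b(B) = -292819*B/166 (b(B) = (-882 + 5/332)*(B + B) = -292819*B/166)
T = 1499895 (T = 848421 + 651474 = 1499895)
(b(1563) + 1501953)*(2498109 + T) = (-292819/166*1563 + 1501953)*(2498109 + 1499895) = (-457676097/166 + 1501953)*3998004 = -208351899/166*3998004 = -416495862804798/83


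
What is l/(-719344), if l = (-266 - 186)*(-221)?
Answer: -24973/179836 ≈ -0.13887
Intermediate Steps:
l = 99892 (l = -452*(-221) = 99892)
l/(-719344) = 99892/(-719344) = 99892*(-1/719344) = -24973/179836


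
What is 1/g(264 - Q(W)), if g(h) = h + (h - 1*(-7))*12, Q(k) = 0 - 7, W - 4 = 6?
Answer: 1/3607 ≈ 0.00027724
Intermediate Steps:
W = 10 (W = 4 + 6 = 10)
Q(k) = -7
g(h) = 84 + 13*h (g(h) = h + (h + 7)*12 = h + (7 + h)*12 = h + (84 + 12*h) = 84 + 13*h)
1/g(264 - Q(W)) = 1/(84 + 13*(264 - 1*(-7))) = 1/(84 + 13*(264 + 7)) = 1/(84 + 13*271) = 1/(84 + 3523) = 1/3607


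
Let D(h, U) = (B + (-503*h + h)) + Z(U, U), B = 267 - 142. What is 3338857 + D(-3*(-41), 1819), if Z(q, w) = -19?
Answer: 3277217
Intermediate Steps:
B = 125
D(h, U) = 106 - 502*h (D(h, U) = (125 + (-503*h + h)) - 19 = (125 - 502*h) - 19 = 106 - 502*h)
3338857 + D(-3*(-41), 1819) = 3338857 + (106 - (-1506)*(-41)) = 3338857 + (106 - 502*123) = 3338857 + (106 - 61746) = 3338857 - 61640 = 3277217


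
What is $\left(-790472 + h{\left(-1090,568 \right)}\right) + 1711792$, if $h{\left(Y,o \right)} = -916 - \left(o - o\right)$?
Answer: $920404$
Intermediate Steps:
$h{\left(Y,o \right)} = -916$ ($h{\left(Y,o \right)} = -916 - 0 = -916 + 0 = -916$)
$\left(-790472 + h{\left(-1090,568 \right)}\right) + 1711792 = \left(-790472 - 916\right) + 1711792 = -791388 + 1711792 = 920404$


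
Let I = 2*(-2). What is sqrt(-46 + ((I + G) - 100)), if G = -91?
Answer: I*sqrt(241) ≈ 15.524*I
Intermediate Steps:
I = -4
sqrt(-46 + ((I + G) - 100)) = sqrt(-46 + ((-4 - 91) - 100)) = sqrt(-46 + (-95 - 100)) = sqrt(-46 - 195) = sqrt(-241) = I*sqrt(241)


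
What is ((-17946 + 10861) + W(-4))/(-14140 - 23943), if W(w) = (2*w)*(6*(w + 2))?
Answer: 6989/38083 ≈ 0.18352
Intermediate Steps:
W(w) = 2*w*(12 + 6*w) (W(w) = (2*w)*(6*(2 + w)) = (2*w)*(12 + 6*w) = 2*w*(12 + 6*w))
((-17946 + 10861) + W(-4))/(-14140 - 23943) = ((-17946 + 10861) + 12*(-4)*(2 - 4))/(-14140 - 23943) = (-7085 + 12*(-4)*(-2))/(-38083) = (-7085 + 96)*(-1/38083) = -6989*(-1/38083) = 6989/38083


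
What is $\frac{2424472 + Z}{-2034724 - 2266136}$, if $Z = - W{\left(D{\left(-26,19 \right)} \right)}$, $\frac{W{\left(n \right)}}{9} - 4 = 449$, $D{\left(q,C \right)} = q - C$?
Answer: $- \frac{484079}{860172} \approx -0.56277$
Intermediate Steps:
$W{\left(n \right)} = 4077$ ($W{\left(n \right)} = 36 + 9 \cdot 449 = 36 + 4041 = 4077$)
$Z = -4077$ ($Z = \left(-1\right) 4077 = -4077$)
$\frac{2424472 + Z}{-2034724 - 2266136} = \frac{2424472 - 4077}{-2034724 - 2266136} = \frac{2420395}{-4300860} = 2420395 \left(- \frac{1}{4300860}\right) = - \frac{484079}{860172}$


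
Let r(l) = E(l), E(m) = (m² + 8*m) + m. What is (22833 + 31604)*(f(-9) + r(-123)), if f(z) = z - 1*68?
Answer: 759123965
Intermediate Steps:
E(m) = m² + 9*m
r(l) = l*(9 + l)
f(z) = -68 + z (f(z) = z - 68 = -68 + z)
(22833 + 31604)*(f(-9) + r(-123)) = (22833 + 31604)*((-68 - 9) - 123*(9 - 123)) = 54437*(-77 - 123*(-114)) = 54437*(-77 + 14022) = 54437*13945 = 759123965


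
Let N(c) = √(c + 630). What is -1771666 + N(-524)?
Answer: -1771666 + √106 ≈ -1.7717e+6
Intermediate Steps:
N(c) = √(630 + c)
-1771666 + N(-524) = -1771666 + √(630 - 524) = -1771666 + √106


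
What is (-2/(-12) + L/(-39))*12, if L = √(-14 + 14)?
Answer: 2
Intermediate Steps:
L = 0 (L = √0 = 0)
(-2/(-12) + L/(-39))*12 = (-2/(-12) + 0/(-39))*12 = (-2*(-1/12) + 0*(-1/39))*12 = (⅙ + 0)*12 = (⅙)*12 = 2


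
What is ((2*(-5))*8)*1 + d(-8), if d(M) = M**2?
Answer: -16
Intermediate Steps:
((2*(-5))*8)*1 + d(-8) = ((2*(-5))*8)*1 + (-8)**2 = -10*8*1 + 64 = -80*1 + 64 = -80 + 64 = -16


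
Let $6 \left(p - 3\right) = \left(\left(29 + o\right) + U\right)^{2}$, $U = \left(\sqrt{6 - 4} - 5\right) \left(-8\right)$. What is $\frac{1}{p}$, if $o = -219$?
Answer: $\frac{33969}{125330329} - \frac{3600 \sqrt{2}}{125330329} \approx 0.00023041$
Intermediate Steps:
$U = 40 - 8 \sqrt{2}$ ($U = \left(\sqrt{2} - 5\right) \left(-8\right) = \left(-5 + \sqrt{2}\right) \left(-8\right) = 40 - 8 \sqrt{2} \approx 28.686$)
$p = 3 + \frac{\left(-150 - 8 \sqrt{2}\right)^{2}}{6}$ ($p = 3 + \frac{\left(\left(29 - 219\right) + \left(40 - 8 \sqrt{2}\right)\right)^{2}}{6} = 3 + \frac{\left(-190 + \left(40 - 8 \sqrt{2}\right)\right)^{2}}{6} = 3 + \frac{\left(-150 - 8 \sqrt{2}\right)^{2}}{6} \approx 4340.0$)
$\frac{1}{p} = \frac{1}{\frac{11323}{3} + 400 \sqrt{2}}$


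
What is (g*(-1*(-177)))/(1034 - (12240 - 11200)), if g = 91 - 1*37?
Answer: -1593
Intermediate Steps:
g = 54 (g = 91 - 37 = 54)
(g*(-1*(-177)))/(1034 - (12240 - 11200)) = (54*(-1*(-177)))/(1034 - (12240 - 11200)) = (54*177)/(1034 - 1*1040) = 9558/(1034 - 1040) = 9558/(-6) = 9558*(-1/6) = -1593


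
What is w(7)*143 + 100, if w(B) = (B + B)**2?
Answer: 28128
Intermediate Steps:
w(B) = 4*B**2 (w(B) = (2*B)**2 = 4*B**2)
w(7)*143 + 100 = (4*7**2)*143 + 100 = (4*49)*143 + 100 = 196*143 + 100 = 28028 + 100 = 28128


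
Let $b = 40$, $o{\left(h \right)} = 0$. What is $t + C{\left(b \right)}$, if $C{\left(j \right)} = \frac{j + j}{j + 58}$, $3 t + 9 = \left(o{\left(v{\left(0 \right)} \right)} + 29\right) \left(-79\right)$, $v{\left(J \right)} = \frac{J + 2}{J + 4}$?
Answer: $- \frac{112580}{147} \approx -765.85$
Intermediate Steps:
$v{\left(J \right)} = \frac{2 + J}{4 + J}$
$t = - \frac{2300}{3}$ ($t = -3 + \frac{\left(0 + 29\right) \left(-79\right)}{3} = -3 + \frac{29 \left(-79\right)}{3} = -3 + \frac{1}{3} \left(-2291\right) = -3 - \frac{2291}{3} = - \frac{2300}{3} \approx -766.67$)
$C{\left(j \right)} = \frac{2 j}{58 + j}$
$t + C{\left(b \right)} = - \frac{2300}{3} + 2 \cdot 40 \frac{1}{58 + 40} = - \frac{2300}{3} + 2 \cdot 40 \cdot \frac{1}{98} = - \frac{2300}{3} + \frac{40}{49} = - \frac{112580}{147}$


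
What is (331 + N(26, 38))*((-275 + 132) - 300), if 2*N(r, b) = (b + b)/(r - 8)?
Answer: -1328114/9 ≈ -1.4757e+5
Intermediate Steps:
N(r, b) = b/(-8 + r) (N(r, b) = ((b + b)/(r - 8))/2 = ((2*b)/(-8 + r))/2 = (2*b/(-8 + r))/2 = b/(-8 + r))
(331 + N(26, 38))*((-275 + 132) - 300) = (331 + 38/(-8 + 26))*((-275 + 132) - 300) = (331 + 38/18)*(-143 - 300) = (331 + 38*(1/18))*(-443) = (331 + 19/9)*(-443) = (2998/9)*(-443) = -1328114/9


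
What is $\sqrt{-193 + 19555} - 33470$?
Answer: $-33470 + \sqrt{19362} \approx -33331.0$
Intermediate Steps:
$\sqrt{-193 + 19555} - 33470 = \sqrt{19362} - 33470 = -33470 + \sqrt{19362}$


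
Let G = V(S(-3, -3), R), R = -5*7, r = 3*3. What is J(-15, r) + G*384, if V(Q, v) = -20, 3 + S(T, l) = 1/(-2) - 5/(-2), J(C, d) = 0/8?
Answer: -7680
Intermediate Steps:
r = 9
J(C, d) = 0 (J(C, d) = 0*(⅛) = 0)
S(T, l) = -1 (S(T, l) = -3 + (1/(-2) - 5/(-2)) = -3 + (1*(-½) - 5*(-½)) = -3 + (-½ + 5/2) = -3 + 2 = -1)
R = -35
G = -20
J(-15, r) + G*384 = 0 - 20*384 = 0 - 7680 = -7680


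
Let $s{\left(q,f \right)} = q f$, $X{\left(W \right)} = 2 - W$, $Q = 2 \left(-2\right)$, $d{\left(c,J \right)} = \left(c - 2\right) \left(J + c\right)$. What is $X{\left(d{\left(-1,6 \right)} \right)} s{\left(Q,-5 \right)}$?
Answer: $340$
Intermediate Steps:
$d{\left(c,J \right)} = \left(-2 + c\right) \left(J + c\right)$
$Q = -4$
$s{\left(q,f \right)} = f q$
$X{\left(d{\left(-1,6 \right)} \right)} s{\left(Q,-5 \right)} = \left(2 - \left(\left(-1\right)^{2} - 12 - -2 + 6 \left(-1\right)\right)\right) \left(\left(-5\right) \left(-4\right)\right) = \left(2 - \left(1 - 12 + 2 - 6\right)\right) 20 = \left(2 - -15\right) 20 = \left(2 + 15\right) 20 = 17 \cdot 20 = 340$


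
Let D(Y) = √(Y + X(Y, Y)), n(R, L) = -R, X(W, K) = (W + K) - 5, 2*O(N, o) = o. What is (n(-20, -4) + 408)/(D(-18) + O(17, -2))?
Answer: -107/15 - 107*I*√59/15 ≈ -7.1333 - 54.792*I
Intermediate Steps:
O(N, o) = o/2
X(W, K) = -5 + K + W (X(W, K) = (K + W) - 5 = -5 + K + W)
D(Y) = √(-5 + 3*Y) (D(Y) = √(Y + (-5 + Y + Y)) = √(Y + (-5 + 2*Y)) = √(-5 + 3*Y))
(n(-20, -4) + 408)/(D(-18) + O(17, -2)) = (-1*(-20) + 408)/(√(-5 + 3*(-18)) + (½)*(-2)) = (20 + 408)/(√(-5 - 54) - 1) = 428/(√(-59) - 1) = 428/(I*√59 - 1) = 428/(-1 + I*√59)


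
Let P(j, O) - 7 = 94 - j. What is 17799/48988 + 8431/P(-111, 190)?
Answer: 26049451/649091 ≈ 40.132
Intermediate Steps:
P(j, O) = 101 - j (P(j, O) = 7 + (94 - j) = 101 - j)
17799/48988 + 8431/P(-111, 190) = 17799/48988 + 8431/(101 - 1*(-111)) = 17799*(1/48988) + 8431/(101 + 111) = 17799/48988 + 8431/212 = 26049451/649091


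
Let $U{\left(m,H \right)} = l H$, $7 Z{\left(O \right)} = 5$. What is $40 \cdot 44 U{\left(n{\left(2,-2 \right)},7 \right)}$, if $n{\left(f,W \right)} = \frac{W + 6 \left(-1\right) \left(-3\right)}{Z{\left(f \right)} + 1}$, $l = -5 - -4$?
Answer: $-12320$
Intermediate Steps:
$Z{\left(O \right)} = \frac{5}{7}$ ($Z{\left(O \right)} = \frac{1}{7} \cdot 5 = \frac{5}{7}$)
$l = -1$ ($l = -5 + 4 = -1$)
$n{\left(f,W \right)} = \frac{21}{2} + \frac{7 W}{12}$ ($n{\left(f,W \right)} = \frac{W + 6 \left(-1\right) \left(-3\right)}{\frac{5}{7} + 1} = \frac{W - -18}{\frac{12}{7}} = \left(W + 18\right) \frac{7}{12} = \left(18 + W\right) \frac{7}{12} = \frac{21}{2} + \frac{7 W}{12}$)
$U{\left(m,H \right)} = - H$
$40 \cdot 44 U{\left(n{\left(2,-2 \right)},7 \right)} = 40 \cdot 44 \left(\left(-1\right) 7\right) = 1760 \left(-7\right) = -12320$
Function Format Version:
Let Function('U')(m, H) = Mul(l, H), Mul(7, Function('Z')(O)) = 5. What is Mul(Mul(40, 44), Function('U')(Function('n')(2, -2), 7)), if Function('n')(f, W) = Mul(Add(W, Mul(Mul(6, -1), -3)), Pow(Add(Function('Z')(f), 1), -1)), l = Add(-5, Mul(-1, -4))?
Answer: -12320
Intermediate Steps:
Function('Z')(O) = Rational(5, 7) (Function('Z')(O) = Mul(Rational(1, 7), 5) = Rational(5, 7))
l = -1 (l = Add(-5, 4) = -1)
Function('n')(f, W) = Add(Rational(21, 2), Mul(Rational(7, 12), W)) (Function('n')(f, W) = Mul(Add(W, Mul(Mul(6, -1), -3)), Pow(Add(Rational(5, 7), 1), -1)) = Mul(Add(W, Mul(-6, -3)), Pow(Rational(12, 7), -1)) = Mul(Add(W, 18), Rational(7, 12)) = Mul(Add(18, W), Rational(7, 12)) = Add(Rational(21, 2), Mul(Rational(7, 12), W)))
Function('U')(m, H) = Mul(-1, H)
Mul(Mul(40, 44), Function('U')(Function('n')(2, -2), 7)) = Mul(Mul(40, 44), Mul(-1, 7)) = Mul(1760, -7) = -12320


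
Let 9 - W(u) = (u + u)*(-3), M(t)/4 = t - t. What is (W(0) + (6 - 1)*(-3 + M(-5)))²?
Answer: 36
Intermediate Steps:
M(t) = 0 (M(t) = 4*(t - t) = 4*0 = 0)
W(u) = 9 + 6*u (W(u) = 9 - (u + u)*(-3) = 9 - 2*u*(-3) = 9 - (-6)*u = 9 + 6*u)
(W(0) + (6 - 1)*(-3 + M(-5)))² = ((9 + 6*0) + (6 - 1)*(-3 + 0))² = ((9 + 0) + 5*(-3))² = (9 - 15)² = (-6)² = 36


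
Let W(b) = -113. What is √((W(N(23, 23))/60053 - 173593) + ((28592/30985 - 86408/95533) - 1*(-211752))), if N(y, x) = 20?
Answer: √1205803167479803250583480205954570/177762285070265 ≈ 195.34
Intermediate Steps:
√((W(N(23, 23))/60053 - 173593) + ((28592/30985 - 86408/95533) - 1*(-211752))) = √((-113/60053 - 173593) + ((28592/30985 - 86408/95533) - 1*(-211752))) = √((-113*1/60053 - 173593) + ((28592*(1/30985) - 86408*1/95533) + 211752)) = √((-113/60053 - 173593) + ((28592/30985 - 86408/95533) + 211752)) = √(-10424780542/60053 + (54127656/2960090005 + 211752)) = √(-10424780542/60053 + 626805032866416/2960090005) = √(6783233952034197338/177762285070265) = √1205803167479803250583480205954570/177762285070265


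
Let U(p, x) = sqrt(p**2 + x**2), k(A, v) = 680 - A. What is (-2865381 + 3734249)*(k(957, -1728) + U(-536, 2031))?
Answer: -240676436 + 868868*sqrt(4412257) ≈ 1.5844e+9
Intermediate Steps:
(-2865381 + 3734249)*(k(957, -1728) + U(-536, 2031)) = (-2865381 + 3734249)*((680 - 1*957) + sqrt((-536)**2 + 2031**2)) = 868868*((680 - 957) + sqrt(287296 + 4124961)) = 868868*(-277 + sqrt(4412257)) = -240676436 + 868868*sqrt(4412257)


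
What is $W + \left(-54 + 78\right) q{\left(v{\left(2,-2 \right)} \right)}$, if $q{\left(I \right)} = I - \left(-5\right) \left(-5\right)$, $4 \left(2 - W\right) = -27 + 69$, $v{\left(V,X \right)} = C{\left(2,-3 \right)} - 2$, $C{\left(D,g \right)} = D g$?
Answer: $- \frac{1601}{2} \approx -800.5$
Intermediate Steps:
$v{\left(V,X \right)} = -8$ ($v{\left(V,X \right)} = 2 \left(-3\right) - 2 = -6 - 2 = -8$)
$W = - \frac{17}{2}$ ($W = 2 - \frac{-27 + 69}{4} = 2 - \frac{21}{2} = - \frac{17}{2} \approx -8.5$)
$q{\left(I \right)} = -25 + I$ ($q{\left(I \right)} = I - 25 = -25 + I$)
$W + \left(-54 + 78\right) q{\left(v{\left(2,-2 \right)} \right)} = - \frac{17}{2} + \left(-54 + 78\right) \left(-25 - 8\right) = - \frac{17}{2} + 24 \left(-33\right) = - \frac{17}{2} - 792 = - \frac{1601}{2}$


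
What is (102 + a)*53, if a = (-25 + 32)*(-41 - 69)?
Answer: -35404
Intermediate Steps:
a = -770 (a = 7*(-110) = -770)
(102 + a)*53 = (102 - 770)*53 = -668*53 = -35404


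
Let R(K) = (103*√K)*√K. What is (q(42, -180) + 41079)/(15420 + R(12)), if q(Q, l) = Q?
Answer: 13707/5552 ≈ 2.4688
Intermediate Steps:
R(K) = 103*K
(q(42, -180) + 41079)/(15420 + R(12)) = (42 + 41079)/(15420 + 103*12) = 41121/(15420 + 1236) = 41121/16656 = 41121*(1/16656) = 13707/5552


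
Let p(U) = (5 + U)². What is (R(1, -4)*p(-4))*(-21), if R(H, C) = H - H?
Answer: 0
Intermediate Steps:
R(H, C) = 0
(R(1, -4)*p(-4))*(-21) = (0*(5 - 4)²)*(-21) = (0*1²)*(-21) = (0*1)*(-21) = 0*(-21) = 0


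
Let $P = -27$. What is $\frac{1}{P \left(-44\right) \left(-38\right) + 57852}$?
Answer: $\frac{1}{12708} \approx 7.8691 \cdot 10^{-5}$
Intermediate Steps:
$\frac{1}{P \left(-44\right) \left(-38\right) + 57852} = \frac{1}{\left(-27\right) \left(-44\right) \left(-38\right) + 57852} = \frac{1}{1188 \left(-38\right) + 57852} = \frac{1}{-45144 + 57852} = \frac{1}{12708}$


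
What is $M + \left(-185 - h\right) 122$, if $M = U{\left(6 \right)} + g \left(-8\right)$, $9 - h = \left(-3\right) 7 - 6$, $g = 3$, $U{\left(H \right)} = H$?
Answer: $-26980$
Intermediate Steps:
$h = 36$ ($h = 9 - \left(\left(-3\right) 7 - 6\right) = 9 - \left(-21 - 6\right) = 9 - -27 = 9 + 27 = 36$)
$M = -18$ ($M = 6 + 3 \left(-8\right) = 6 - 24 = -18$)
$M + \left(-185 - h\right) 122 = -18 + \left(-185 - 36\right) 122 = -18 - 26962 = -26980$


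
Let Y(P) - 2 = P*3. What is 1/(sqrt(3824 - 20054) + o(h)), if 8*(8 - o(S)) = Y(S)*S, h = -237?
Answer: -1343752/28214623681 - 64*I*sqrt(16230)/28214623681 ≈ -4.7626e-5 - 2.8898e-7*I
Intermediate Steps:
Y(P) = 2 + 3*P (Y(P) = 2 + P*3 = 2 + 3*P)
o(S) = 8 - S*(2 + 3*S)/8 (o(S) = 8 - (2 + 3*S)*S/8 = 8 - S*(2 + 3*S)/8)
1/(sqrt(3824 - 20054) + o(h)) = 1/(sqrt(3824 - 20054) + (8 - 1/8*(-237)*(2 + 3*(-237)))) = 1/(sqrt(-16230) + (8 - 1/8*(-237)*(2 - 711))) = 1/(I*sqrt(16230) + (8 - 1/8*(-237)*(-709))) = 1/(I*sqrt(16230) + (8 - 168033/8)) = 1/(I*sqrt(16230) - 167969/8) = 1/(-167969/8 + I*sqrt(16230))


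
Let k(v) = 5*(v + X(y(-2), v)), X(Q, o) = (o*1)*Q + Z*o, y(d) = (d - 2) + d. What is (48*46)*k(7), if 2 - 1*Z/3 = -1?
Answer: 309120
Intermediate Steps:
Z = 9 (Z = 6 - 3*(-1) = 6 + 3 = 9)
y(d) = -2 + 2*d (y(d) = (-2 + d) + d = -2 + 2*d)
X(Q, o) = 9*o + Q*o (X(Q, o) = (o*1)*Q + 9*o = o*Q + 9*o = Q*o + 9*o = 9*o + Q*o)
k(v) = 20*v (k(v) = 5*(v + v*(9 + (-2 + 2*(-2)))) = 5*(v + v*(9 + (-2 - 4))) = 5*(v + v*(9 - 6)) = 5*(v + v*3) = 5*(v + 3*v) = 5*(4*v) = 20*v)
(48*46)*k(7) = (48*46)*(20*7) = 2208*140 = 309120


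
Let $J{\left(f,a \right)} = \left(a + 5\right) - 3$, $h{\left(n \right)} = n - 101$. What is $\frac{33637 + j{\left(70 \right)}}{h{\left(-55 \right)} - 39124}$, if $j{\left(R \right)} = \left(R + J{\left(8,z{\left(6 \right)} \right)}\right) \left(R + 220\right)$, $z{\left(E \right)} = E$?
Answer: $- \frac{56257}{39280} \approx -1.4322$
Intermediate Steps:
$h{\left(n \right)} = -101 + n$ ($h{\left(n \right)} = n - 101 = -101 + n$)
$J{\left(f,a \right)} = 2 + a$ ($J{\left(f,a \right)} = \left(5 + a\right) - 3 = 2 + a$)
$j{\left(R \right)} = \left(8 + R\right) \left(220 + R\right)$ ($j{\left(R \right)} = \left(R + \left(2 + 6\right)\right) \left(R + 220\right) = \left(R + 8\right) \left(220 + R\right) = \left(8 + R\right) \left(220 + R\right)$)
$\frac{33637 + j{\left(70 \right)}}{h{\left(-55 \right)} - 39124} = \frac{33637 + \left(1760 + 70^{2} + 228 \cdot 70\right)}{\left(-101 - 55\right) - 39124} = \frac{33637 + \left(1760 + 4900 + 15960\right)}{-156 - 39124} = \frac{33637 + 22620}{-39280} = 56257 \left(- \frac{1}{39280}\right) = - \frac{56257}{39280}$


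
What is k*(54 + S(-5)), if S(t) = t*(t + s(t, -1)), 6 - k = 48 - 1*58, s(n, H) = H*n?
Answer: 864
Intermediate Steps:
k = 16 (k = 6 - (48 - 1*58) = 6 - (48 - 58) = 6 - 1*(-10) = 6 + 10 = 16)
S(t) = 0 (S(t) = t*(t - t) = t*0 = 0)
k*(54 + S(-5)) = 16*(54 + 0) = 16*54 = 864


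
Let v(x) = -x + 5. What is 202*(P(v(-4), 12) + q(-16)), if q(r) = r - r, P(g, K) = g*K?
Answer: 21816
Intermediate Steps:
v(x) = 5 - x
P(g, K) = K*g
q(r) = 0
202*(P(v(-4), 12) + q(-16)) = 202*(12*(5 - 1*(-4)) + 0) = 202*(12*(5 + 4) + 0) = 202*(12*9 + 0) = 202*(108 + 0) = 202*108 = 21816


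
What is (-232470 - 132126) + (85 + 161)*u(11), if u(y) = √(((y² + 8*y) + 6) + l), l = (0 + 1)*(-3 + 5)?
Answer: -364596 + 246*√217 ≈ -3.6097e+5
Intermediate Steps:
l = 2 (l = 1*2 = 2)
u(y) = √(8 + y² + 8*y) (u(y) = √(((y² + 8*y) + 6) + 2) = √((6 + y² + 8*y) + 2) = √(8 + y² + 8*y))
(-232470 - 132126) + (85 + 161)*u(11) = (-232470 - 132126) + (85 + 161)*√(8 + 11² + 8*11) = -364596 + 246*√(8 + 121 + 88) = -364596 + 246*√217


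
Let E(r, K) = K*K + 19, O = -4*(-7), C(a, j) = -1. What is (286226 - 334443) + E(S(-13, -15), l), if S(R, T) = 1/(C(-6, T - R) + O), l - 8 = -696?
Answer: 425146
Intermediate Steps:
l = -688 (l = 8 - 696 = -688)
O = 28
S(R, T) = 1/27 (S(R, T) = 1/(-1 + 28) = 1/27)
E(r, K) = 19 + K² (E(r, K) = K² + 19 = 19 + K²)
(286226 - 334443) + E(S(-13, -15), l) = (286226 - 334443) + (19 + (-688)²) = -48217 + (19 + 473344) = -48217 + 473363 = 425146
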